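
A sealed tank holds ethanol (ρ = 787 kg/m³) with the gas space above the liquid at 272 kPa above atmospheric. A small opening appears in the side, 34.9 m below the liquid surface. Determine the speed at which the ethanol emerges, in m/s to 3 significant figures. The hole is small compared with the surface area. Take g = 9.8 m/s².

Take point 1 at the surface (v₁ ≈ 0) and point 2 at the hole (at atmospheric pressure). Bernoulli: P₁ + ρg h = P_atm + ½ρv₂².
With P₁ − P_atm = 272000 Pa, v₂ = √(2gh + 2ΔP/ρ) = √(2·9.8·34.9 + 2·272000/787) = 37.1 m/s.

v ≈ 37.1 m/s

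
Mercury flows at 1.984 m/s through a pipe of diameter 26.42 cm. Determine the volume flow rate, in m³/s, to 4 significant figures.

0.1088 m³/s

Q = A·v = 0.05482 m² × 1.984 m/s = 0.1088 m³/s.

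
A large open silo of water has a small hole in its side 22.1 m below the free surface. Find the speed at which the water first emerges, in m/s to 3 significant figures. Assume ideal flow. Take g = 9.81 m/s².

With the surface at rest and both surface and jet at atmospheric pressure, Bernoulli gives ρg h = ½ρv², so v = √(2gh) = √(2·9.81·22.1) = 20.8 m/s.

v = 20.8 m/s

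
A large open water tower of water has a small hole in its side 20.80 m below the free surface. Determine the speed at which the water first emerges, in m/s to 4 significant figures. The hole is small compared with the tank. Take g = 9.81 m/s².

v = 20.20 m/s

The surface is effectively still and both ends are open, so ½v² = gh and v = √(2·9.81·20.80) = 20.20 m/s.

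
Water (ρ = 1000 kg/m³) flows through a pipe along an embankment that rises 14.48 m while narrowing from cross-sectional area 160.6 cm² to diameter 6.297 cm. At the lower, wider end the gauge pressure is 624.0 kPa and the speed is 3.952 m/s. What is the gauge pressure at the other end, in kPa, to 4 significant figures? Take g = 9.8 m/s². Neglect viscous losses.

The volume flow rate is constant, so v₂ = (A₁/A₂)v₁ = (160.6/31.14)·3.952 = 20.38 m/s.
Energy conservation along the streamline gives P₂ = P₁ − ½ρ(v₂² − v₁²) − ρg(h₂ − h₁).
P₂ = 624000 + ½·1000·(3.952² − 20.38²) − 1000·9.8·(+14.48) = 624000 + (-199900) − (141900) = 282200 Pa.

282.2 kPa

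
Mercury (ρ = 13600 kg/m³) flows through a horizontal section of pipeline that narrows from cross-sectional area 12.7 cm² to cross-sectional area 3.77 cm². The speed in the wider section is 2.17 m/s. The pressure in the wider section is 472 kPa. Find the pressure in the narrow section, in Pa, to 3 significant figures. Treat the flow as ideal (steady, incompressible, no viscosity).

141000 Pa

Mass conservation (A₁v₁ = A₂v₂) gives v₂ = 2.17 × 12.7/3.77 = 7.31 m/s.
Bernoulli (h₁ = h₂): P₁ − P₂ = ½ρ(v₂² − v₁²).
P₂ = P₁ − ½ρ(v₂² − v₁²) = 472000 − ½·13600·(7.31² − 2.17²) = 472000 − 331000 = 141000 Pa.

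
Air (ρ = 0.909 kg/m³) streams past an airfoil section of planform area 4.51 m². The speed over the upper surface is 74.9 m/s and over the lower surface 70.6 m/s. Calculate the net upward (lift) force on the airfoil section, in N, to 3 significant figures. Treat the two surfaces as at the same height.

The faster flow above has the lower pressure; Bernoulli (same height) gives ΔP = ½ρ(v_up² − v_low²).
ΔP = ½·0.909·(74.9² − 70.6²) = 284 Pa.
Lift = ΔP · A = 284 × 4.51 = 1280 N.

F ≈ 1280 N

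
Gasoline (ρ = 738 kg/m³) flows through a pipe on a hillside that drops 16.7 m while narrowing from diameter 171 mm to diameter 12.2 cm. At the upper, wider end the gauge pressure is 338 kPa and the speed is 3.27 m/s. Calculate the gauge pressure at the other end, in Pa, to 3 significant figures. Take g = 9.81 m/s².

448000 Pa

Mass conservation (A₁v₁ = A₂v₂) gives v₂ = 3.27 × 230/117 = 6.42 m/s.
Bernoulli: P₁ + ½ρv₁² + ρg h₁ = P₂ + ½ρv₂² + ρg h₂, so P₂ = P₁ + ½ρ(v₁² − v₂²) − ρg(h₂ − h₁).
P₂ = 338000 + ½·738·(3.27² − 6.42²) − 738·9.81·(−16.7) = 338000 + (-11300) − (-121000) = 448000 Pa.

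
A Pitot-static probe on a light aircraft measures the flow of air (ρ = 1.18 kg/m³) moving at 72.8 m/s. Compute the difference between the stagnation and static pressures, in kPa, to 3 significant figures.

ΔP ≈ 3.13 kPa

The dynamic pressure equals the rise in static pressure at the stagnation point: ΔP = ½ρv².
ΔP = ½·1.18·72.8² = 3130 Pa.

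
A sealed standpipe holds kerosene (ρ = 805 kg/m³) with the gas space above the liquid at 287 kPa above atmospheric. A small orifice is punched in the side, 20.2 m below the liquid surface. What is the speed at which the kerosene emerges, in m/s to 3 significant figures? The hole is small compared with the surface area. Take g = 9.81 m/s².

33.3 m/s

Take point 1 at the surface (v₁ ≈ 0) and point 2 at the hole (at atmospheric pressure). Bernoulli: P₁ + ρg h = P_atm + ½ρv₂².
With P₁ − P_atm = 287000 Pa, v₂ = √(2gh + 2ΔP/ρ) = √(2·9.81·20.2 + 2·287000/805) = 33.3 m/s.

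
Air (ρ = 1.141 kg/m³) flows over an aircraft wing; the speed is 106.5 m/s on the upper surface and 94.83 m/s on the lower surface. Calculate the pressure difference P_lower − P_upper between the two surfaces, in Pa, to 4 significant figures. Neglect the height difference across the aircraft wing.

1340 Pa

With negligible Δh, P + ½ρv² is constant, so P_low − P_up = ½ρ(v_up² − v_low²).
ΔP = ½·1.141·(106.5² − 94.83²) = 1340 Pa.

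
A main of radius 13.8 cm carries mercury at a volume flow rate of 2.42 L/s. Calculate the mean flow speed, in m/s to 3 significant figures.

0.0404 m/s

Q = 2.42 L/s = 0.00242 m³/s.
v = Q/A = 0.00242 / 0.0598 = 0.0404 m/s.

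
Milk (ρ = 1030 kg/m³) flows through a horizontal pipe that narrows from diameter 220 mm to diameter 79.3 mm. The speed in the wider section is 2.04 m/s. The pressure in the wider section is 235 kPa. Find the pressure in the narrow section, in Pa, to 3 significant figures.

110000 Pa

Continuity gives A₁v₁ = A₂v₂, so v₂ = (380 cm²)/(49.4 cm²) × 2.04 m/s = 15.7 m/s.
With no height change, Bernoulli's equation is P₁ + ½ρv₁² = P₂ + ½ρv₂².
P₂ = P₁ − ½ρ(v₂² − v₁²) = 235000 − ½·1030·(15.7² − 2.04²) = 235000 − 125000 = 110000 Pa.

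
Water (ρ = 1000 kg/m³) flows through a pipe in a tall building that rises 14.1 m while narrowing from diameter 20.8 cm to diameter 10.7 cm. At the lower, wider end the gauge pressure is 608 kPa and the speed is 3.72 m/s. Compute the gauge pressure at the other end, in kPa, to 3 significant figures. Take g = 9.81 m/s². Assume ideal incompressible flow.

P₂ = 378 kPa

By continuity, v₂ = v₁·A₁/A₂ = 3.72·(340/89.9) = 14.1 m/s.
Applying Bernoulli between the two ends and solving for P₂: P₂ = P₁ + ½ρ(v₁² − v₂²) − ρgΔh.
P₂ = 608000 + ½·1000·(3.72² − 14.1²) − 1000·9.81·(+14.1) = 608000 + (-91900) − (138000) = 378000 Pa.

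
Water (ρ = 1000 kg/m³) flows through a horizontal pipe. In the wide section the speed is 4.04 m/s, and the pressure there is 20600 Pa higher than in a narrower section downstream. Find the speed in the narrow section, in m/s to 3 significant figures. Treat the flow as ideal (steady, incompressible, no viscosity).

Horizontal Bernoulli: P₁ + ½ρv₁² = P₂ + ½ρv₂², so v₂² = v₁² + 2(P₁ − P₂)/ρ.
v₂ = √(4.04² + 2·20600/1000) = √(16.3 + 41.2) = 7.58 m/s.

v₂ ≈ 7.58 m/s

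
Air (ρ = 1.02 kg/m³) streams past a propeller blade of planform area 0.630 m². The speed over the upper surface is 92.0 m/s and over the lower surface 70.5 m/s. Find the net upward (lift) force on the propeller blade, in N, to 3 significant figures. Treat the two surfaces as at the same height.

1120 N

The faster flow above has the lower pressure; Bernoulli (same height) gives ΔP = ½ρ(v_up² − v_low²).
ΔP = ½·1.02·(92.0² − 70.5²) = 1780 Pa.
Lift = ΔP · A = 1780 × 0.630 = 1120 N.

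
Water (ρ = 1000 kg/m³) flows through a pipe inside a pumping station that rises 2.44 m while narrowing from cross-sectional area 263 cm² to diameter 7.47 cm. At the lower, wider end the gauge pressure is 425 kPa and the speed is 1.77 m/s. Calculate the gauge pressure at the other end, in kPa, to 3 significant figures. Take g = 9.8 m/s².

Continuity gives A₁v₁ = A₂v₂, so v₂ = (263 cm²)/(43.8 cm²) × 1.77 m/s = 10.6 m/s.
Bernoulli: P₁ + ½ρv₁² + ρg h₁ = P₂ + ½ρv₂² + ρg h₂, so P₂ = P₁ + ½ρ(v₁² − v₂²) − ρg(h₂ − h₁).
P₂ = 425000 + ½·1000·(1.77² − 10.6²) − 1000·9.8·(+2.44) = 425000 + (-54800) − (23900) = 346000 Pa.

P₂ ≈ 346 kPa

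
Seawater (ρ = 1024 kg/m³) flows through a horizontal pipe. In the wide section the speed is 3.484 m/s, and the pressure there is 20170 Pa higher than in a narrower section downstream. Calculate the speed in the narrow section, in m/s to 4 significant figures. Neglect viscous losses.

With h₁ = h₂, rearranging Bernoulli gives v₂ = √(v₁² + 2ΔP/ρ).
v₂ = √(3.484² + 2·20170/1024) = √(12.14 + 39.39) = 7.179 m/s.

v₂ = 7.179 m/s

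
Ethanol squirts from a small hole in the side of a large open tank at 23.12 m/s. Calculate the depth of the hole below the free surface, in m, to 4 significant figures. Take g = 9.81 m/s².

h ≈ 27.24 m

For a small hole in a large open tank, ½v² = gh, giving h = v²/(2g).
h = 23.12²/(2·9.81) = 534.5/19.62 = 27.24 m.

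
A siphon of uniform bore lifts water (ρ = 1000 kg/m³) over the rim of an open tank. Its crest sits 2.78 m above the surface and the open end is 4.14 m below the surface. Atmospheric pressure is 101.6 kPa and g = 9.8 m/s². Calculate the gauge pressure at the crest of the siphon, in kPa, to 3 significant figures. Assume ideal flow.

The outlet speed comes from Torricelli: v = √(2g·4.14) = 9.01 m/s.
The bore is uniform, so the speed at the crest is the same v. Bernoulli surface→crest: P_atm = P_top + ½ρv² + ρg·h_top.
P_top = 101600 − ½·1000·9.01² − 1000·9.8·2.78 = 33800 Pa. So P_gauge = P_top − P_atm = -67800 Pa.

P_gauge ≈ -67.8 kPa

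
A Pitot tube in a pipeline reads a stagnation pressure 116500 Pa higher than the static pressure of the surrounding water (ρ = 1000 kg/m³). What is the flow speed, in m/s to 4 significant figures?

At the stagnation point the flow is brought to rest, so Bernoulli gives P_stag − P_static = ½ρv².
v = √(2ΔP/ρ) = √(2·116500/1000) = 15.26 m/s.

v ≈ 15.26 m/s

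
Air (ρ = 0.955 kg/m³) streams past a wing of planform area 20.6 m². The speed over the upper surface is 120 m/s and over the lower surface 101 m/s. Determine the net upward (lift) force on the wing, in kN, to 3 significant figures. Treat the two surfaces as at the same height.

With equal heights on the two surfaces, Bernoulli gives P_lower − P_upper = ½ρ(v_upper² − v_lower²).
ΔP = ½·0.955·(120² − 101²) = 2010 Pa.
Lift = ΔP · A = 2010 × 20.6 = 41300 N.

F ≈ 41.3 kN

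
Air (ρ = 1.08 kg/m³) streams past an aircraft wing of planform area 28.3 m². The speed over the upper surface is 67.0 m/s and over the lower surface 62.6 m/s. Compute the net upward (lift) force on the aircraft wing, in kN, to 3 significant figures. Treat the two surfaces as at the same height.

F ≈ 8.71 kN

With equal heights on the two surfaces, Bernoulli gives P_lower − P_upper = ½ρ(v_upper² − v_lower²).
ΔP = ½·1.08·(67.0² − 62.6²) = 308 Pa.
Lift = ΔP · A = 308 × 28.3 = 8710 N.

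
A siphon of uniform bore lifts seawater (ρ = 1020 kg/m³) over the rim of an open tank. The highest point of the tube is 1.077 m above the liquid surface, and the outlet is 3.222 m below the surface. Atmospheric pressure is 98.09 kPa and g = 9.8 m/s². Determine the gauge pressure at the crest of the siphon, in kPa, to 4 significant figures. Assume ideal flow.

The outlet speed comes from Torricelli: v = √(2g·3.222) = 7.947 m/s.
Continuity keeps v the same throughout the tube; from surface to crest, P_atm + 0 = P_top + ½ρv² + ρg·h_top.
P_top = 98090 − ½·1020·7.947² − 1020·9.8·1.077 = 55120 Pa. So P_gauge = P_top − P_atm = -42970 Pa.

-42.97 kPa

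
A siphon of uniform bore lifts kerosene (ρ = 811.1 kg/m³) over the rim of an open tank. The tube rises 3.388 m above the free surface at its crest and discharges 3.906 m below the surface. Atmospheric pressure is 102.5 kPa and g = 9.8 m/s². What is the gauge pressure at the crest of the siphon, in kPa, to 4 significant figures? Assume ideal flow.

-57.98 kPa

From the surface to the outlet (both open to atmosphere, surface at rest): v = √(2g·h_out) = √(2·9.8·3.906) = 8.750 m/s.
Continuity keeps v the same throughout the tube; from surface to crest, P_atm + 0 = P_top + ½ρv² + ρg·h_top.
P_top = 102500 − ½·811.1·8.750² − 811.1·9.8·3.388 = 44520 Pa. So P_gauge = P_top − P_atm = -57980 Pa.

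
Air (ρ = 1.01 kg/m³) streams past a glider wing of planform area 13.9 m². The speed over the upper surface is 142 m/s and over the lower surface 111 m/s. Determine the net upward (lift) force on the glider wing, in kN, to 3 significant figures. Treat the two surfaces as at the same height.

F ≈ 55.1 kN

The faster flow above has the lower pressure; Bernoulli (same height) gives ΔP = ½ρ(v_up² − v_low²).
ΔP = ½·1.01·(142² − 111²) = 3960 Pa.
Lift = ΔP · A = 3960 × 13.9 = 55100 N.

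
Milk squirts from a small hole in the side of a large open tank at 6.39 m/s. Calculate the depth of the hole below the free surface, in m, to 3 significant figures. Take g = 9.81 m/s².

2.08 m

Torricelli: v = √(2gh), so h = v²/(2g).
h = 6.39²/(2·9.81) = 40.8/19.62 = 2.08 m.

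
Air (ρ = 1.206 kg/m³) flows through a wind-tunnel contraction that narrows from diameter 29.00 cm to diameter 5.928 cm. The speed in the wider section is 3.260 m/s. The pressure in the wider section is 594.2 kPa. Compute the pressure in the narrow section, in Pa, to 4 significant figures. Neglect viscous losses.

Mass conservation (A₁v₁ = A₂v₂) gives v₂ = 3.260 × 660.5/27.60 = 78.02 m/s.
With no height change, Bernoulli's equation is P₁ + ½ρv₁² = P₂ + ½ρv₂².
P₂ = P₁ − ½ρ(v₂² − v₁²) = 594200 − ½·1.206·(78.02² − 3.260²) = 594200 − 3664 = 590500 Pa.

590500 Pa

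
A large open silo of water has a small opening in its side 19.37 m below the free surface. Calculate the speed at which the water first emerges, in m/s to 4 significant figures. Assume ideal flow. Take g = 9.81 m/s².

With the surface at rest and both surface and jet at atmospheric pressure, Bernoulli gives ρg h = ½ρv², so v = √(2gh) = √(2·9.81·19.37) = 19.49 m/s.

v ≈ 19.49 m/s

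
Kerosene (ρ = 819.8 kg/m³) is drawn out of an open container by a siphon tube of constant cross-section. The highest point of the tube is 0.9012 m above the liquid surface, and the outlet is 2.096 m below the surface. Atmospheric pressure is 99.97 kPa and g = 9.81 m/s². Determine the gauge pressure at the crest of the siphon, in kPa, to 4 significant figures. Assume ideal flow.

Bernoulli surface→outlet gives ½v² = g·h_out, so v = √(2·9.81·2.096) = 6.413 m/s.
With constant cross-section the crest speed equals v; applying Bernoulli from the surface up to the crest, P_top = P_atm − ½ρv² − ρg·h_top.
P_top = 99970 − ½·819.8·6.413² − 819.8·9.81·0.9012 = 75870 Pa. So P_gauge = P_top − P_atm = -24100 Pa.

P_gauge ≈ -24.10 kPa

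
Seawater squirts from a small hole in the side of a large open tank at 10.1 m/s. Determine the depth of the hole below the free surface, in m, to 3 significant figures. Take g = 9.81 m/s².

For a small hole in a large open tank, ½v² = gh, giving h = v²/(2g).
h = 10.1²/(2·9.81) = 102/19.62 = 5.20 m.

h = 5.20 m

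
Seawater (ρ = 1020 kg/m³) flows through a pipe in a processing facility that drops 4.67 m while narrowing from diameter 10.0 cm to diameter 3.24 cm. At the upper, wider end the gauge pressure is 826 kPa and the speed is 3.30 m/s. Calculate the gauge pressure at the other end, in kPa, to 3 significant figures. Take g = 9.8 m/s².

374 kPa

Continuity gives A₁v₁ = A₂v₂, so v₂ = (78.5 cm²)/(8.24 cm²) × 3.30 m/s = 31.4 m/s.
Energy conservation along the streamline gives P₂ = P₁ − ½ρ(v₂² − v₁²) − ρg(h₂ − h₁).
P₂ = 826000 + ½·1020·(3.30² − 31.4²) − 1020·9.8·(−4.67) = 826000 + (-498000) − (-46700) = 374000 Pa.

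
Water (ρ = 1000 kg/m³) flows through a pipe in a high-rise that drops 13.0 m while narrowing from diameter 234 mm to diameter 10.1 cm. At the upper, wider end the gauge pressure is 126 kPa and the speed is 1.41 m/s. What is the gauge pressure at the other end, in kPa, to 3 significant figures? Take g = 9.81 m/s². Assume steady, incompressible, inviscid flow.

The volume flow rate is constant, so v₂ = (A₁/A₂)v₁ = (430/80.1)·1.41 = 7.57 m/s.
Bernoulli: P₁ + ½ρv₁² + ρg h₁ = P₂ + ½ρv₂² + ρg h₂, so P₂ = P₁ + ½ρ(v₁² − v₂²) − ρg(h₂ − h₁).
P₂ = 126000 + ½·1000·(1.41² − 7.57²) − 1000·9.81·(−13.0) = 126000 + (-27600) − (-128000) = 226000 Pa.

P₂ ≈ 226 kPa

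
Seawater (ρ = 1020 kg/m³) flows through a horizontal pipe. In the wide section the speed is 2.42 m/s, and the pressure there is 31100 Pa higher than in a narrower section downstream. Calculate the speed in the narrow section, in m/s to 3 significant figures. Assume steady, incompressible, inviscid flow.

Horizontal Bernoulli: P₁ + ½ρv₁² = P₂ + ½ρv₂², so v₂² = v₁² + 2(P₁ − P₂)/ρ.
v₂ = √(2.42² + 2·31100/1020) = √(5.86 + 61.0) = 8.18 m/s.

v₂ ≈ 8.18 m/s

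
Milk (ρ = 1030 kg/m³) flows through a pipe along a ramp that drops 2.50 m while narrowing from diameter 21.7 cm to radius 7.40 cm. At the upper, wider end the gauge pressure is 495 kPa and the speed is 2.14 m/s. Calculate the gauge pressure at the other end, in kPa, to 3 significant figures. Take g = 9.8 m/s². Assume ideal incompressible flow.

Continuity gives A₁v₁ = A₂v₂, so v₂ = (370 cm²)/(172 cm²) × 2.14 m/s = 4.60 m/s.
Bernoulli: P₁ + ½ρv₁² + ρg h₁ = P₂ + ½ρv₂² + ρg h₂, so P₂ = P₁ + ½ρ(v₁² − v₂²) − ρg(h₂ − h₁).
P₂ = 495000 + ½·1030·(2.14² − 4.60²) − 1030·9.8·(−2.50) = 495000 + (-8540) − (-25200) = 512000 Pa.

512 kPa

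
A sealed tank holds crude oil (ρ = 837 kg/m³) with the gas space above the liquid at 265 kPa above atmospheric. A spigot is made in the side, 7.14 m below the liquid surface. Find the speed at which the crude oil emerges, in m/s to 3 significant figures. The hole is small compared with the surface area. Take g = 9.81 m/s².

Take point 1 at the surface (v₁ ≈ 0) and point 2 at the hole (at atmospheric pressure). Bernoulli: P₁ + ρg h = P_atm + ½ρv₂².
With P₁ − P_atm = 265000 Pa, v₂ = √(2gh + 2ΔP/ρ) = √(2·9.81·7.14 + 2·265000/837) = 27.8 m/s.

v ≈ 27.8 m/s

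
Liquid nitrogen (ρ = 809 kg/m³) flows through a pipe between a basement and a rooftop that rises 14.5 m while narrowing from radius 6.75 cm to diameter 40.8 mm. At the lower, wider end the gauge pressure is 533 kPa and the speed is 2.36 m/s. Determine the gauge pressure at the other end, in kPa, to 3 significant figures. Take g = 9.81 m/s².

P₂ ≈ 150 kPa

The volume flow rate is constant, so v₂ = (A₁/A₂)v₁ = (143/13.1)·2.36 = 25.8 m/s.
Bernoulli: P₁ + ½ρv₁² + ρg h₁ = P₂ + ½ρv₂² + ρg h₂, so P₂ = P₁ + ½ρ(v₁² − v₂²) − ρg(h₂ − h₁).
P₂ = 533000 + ½·809·(2.36² − 25.8²) − 809·9.81·(+14.5) = 533000 + (-268000) − (115000) = 150000 Pa.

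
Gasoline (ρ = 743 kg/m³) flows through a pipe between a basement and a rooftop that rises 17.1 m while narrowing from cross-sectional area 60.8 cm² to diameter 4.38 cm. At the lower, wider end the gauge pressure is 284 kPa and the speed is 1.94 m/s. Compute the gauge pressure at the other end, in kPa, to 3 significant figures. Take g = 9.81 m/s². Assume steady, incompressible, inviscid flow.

By continuity, v₂ = v₁·A₁/A₂ = 1.94·(60.8/15.1) = 7.83 m/s.
Energy conservation along the streamline gives P₂ = P₁ − ½ρ(v₂² − v₁²) − ρg(h₂ − h₁).
P₂ = 284000 + ½·743·(1.94² − 7.83²) − 743·9.81·(+17.1) = 284000 + (-21400) − (125000) = 138000 Pa.

138 kPa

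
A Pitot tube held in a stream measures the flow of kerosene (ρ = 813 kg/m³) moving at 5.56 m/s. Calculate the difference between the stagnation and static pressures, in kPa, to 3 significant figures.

Bernoulli between the free stream and the stagnation point: ½ρv² = P_stag − P_static.
ΔP = ½·813·5.56² = 12600 Pa.

ΔP ≈ 12.6 kPa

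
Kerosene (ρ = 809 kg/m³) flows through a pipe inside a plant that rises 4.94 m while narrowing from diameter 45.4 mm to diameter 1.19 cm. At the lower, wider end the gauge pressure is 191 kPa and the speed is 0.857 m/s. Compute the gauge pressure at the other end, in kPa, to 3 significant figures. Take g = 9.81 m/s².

Mass conservation (A₁v₁ = A₂v₂) gives v₂ = 0.857 × 16.2/1.11 = 12.5 m/s.
Applying Bernoulli between the two ends and solving for P₂: P₂ = P₁ + ½ρ(v₁² − v₂²) − ρgΔh.
P₂ = 191000 + ½·809·(0.857² − 12.5²) − 809·9.81·(+4.94) = 191000 + (-62600) − (39200) = 89200 Pa.

P₂ ≈ 89.2 kPa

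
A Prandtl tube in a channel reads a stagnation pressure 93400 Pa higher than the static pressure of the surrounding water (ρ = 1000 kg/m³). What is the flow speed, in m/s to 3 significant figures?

v = 13.7 m/s

Bernoulli between the free stream and the stagnation point: ½ρv² = P_stag − P_static.
v = √(2ΔP/ρ) = √(2·93400/1000) = 13.7 m/s.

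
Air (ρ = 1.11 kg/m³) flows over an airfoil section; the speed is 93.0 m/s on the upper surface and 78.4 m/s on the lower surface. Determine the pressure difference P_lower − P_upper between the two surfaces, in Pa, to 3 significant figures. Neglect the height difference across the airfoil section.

ΔP ≈ 1390 Pa

The pressure is lower where the speed is higher: ΔP = ½ρ(v_up² − v_low²).
ΔP = ½·1.11·(93.0² − 78.4²) = 1390 Pa.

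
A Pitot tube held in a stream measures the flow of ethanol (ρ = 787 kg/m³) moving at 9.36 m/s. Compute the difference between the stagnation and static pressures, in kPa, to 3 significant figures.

ΔP ≈ 34.5 kPa

The dynamic pressure equals the rise in static pressure at the stagnation point: ΔP = ½ρv².
ΔP = ½·787·9.36² = 34500 Pa.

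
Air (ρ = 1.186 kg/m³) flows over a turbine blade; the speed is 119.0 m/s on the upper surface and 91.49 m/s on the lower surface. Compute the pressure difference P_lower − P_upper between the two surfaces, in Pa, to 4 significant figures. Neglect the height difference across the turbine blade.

Bernoulli (same height): P_lower − P_upper = ½ρ(v_upper² − v_lower²).
ΔP = ½·1.186·(119.0² − 91.49²) = 3434 Pa.

3434 Pa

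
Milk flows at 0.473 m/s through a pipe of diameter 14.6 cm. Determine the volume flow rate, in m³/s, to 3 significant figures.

Q = A·v = 0.0167 m² × 0.473 m/s = 0.00792 m³/s.

Q ≈ 0.00792 m³/s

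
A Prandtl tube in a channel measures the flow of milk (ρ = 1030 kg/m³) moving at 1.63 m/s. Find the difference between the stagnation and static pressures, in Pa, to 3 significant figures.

ΔP ≈ 1370 Pa

At the stagnation point the flow is brought to rest, so Bernoulli gives P_stag − P_static = ½ρv².
ΔP = ½·1030·1.63² = 1370 Pa.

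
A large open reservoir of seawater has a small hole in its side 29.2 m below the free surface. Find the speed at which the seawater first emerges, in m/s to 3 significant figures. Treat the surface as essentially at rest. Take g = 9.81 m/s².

Bernoulli from surface to hole (P equal, v_surface ≈ 0): v = √(2gh) = √(2×9.81×29.2) = 23.9 m/s.

23.9 m/s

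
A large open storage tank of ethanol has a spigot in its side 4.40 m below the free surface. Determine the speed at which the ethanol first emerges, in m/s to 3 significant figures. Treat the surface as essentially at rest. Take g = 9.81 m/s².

v = 9.29 m/s

Bernoulli from surface to hole (P equal, v_surface ≈ 0): v = √(2gh) = √(2×9.81×4.40) = 9.29 m/s.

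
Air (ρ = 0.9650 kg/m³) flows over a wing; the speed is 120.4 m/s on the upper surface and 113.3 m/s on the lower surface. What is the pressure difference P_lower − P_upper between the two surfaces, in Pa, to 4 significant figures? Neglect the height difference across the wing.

ΔP = 800.6 Pa

With negligible Δh, P + ½ρv² is constant, so P_low − P_up = ½ρ(v_up² − v_low²).
ΔP = ½·0.9650·(120.4² − 113.3²) = 800.6 Pa.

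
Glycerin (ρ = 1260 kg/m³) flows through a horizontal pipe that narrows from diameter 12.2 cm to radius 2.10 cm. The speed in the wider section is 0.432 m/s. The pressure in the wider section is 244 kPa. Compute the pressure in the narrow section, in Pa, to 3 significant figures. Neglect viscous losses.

The volume flow rate is constant, so v₂ = (A₁/A₂)v₁ = (117/13.9)·0.432 = 3.65 m/s.
Along the horizontal streamline, P + ½ρv² is constant.
P₂ = P₁ − ½ρ(v₂² − v₁²) = 244000 − ½·1260·(3.65² − 0.432²) = 244000 − 8250 = 236000 Pa.

236000 Pa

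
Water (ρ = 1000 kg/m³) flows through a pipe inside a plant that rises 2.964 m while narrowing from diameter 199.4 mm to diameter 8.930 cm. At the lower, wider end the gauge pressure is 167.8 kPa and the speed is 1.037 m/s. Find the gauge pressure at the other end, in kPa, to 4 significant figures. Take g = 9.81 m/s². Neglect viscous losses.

P₂ ≈ 125.9 kPa

By continuity, v₂ = v₁·A₁/A₂ = 1.037·(312.3/62.63) = 5.170 m/s.
Applying Bernoulli between the two ends and solving for P₂: P₂ = P₁ + ½ρ(v₁² − v₂²) − ρgΔh.
P₂ = 167800 + ½·1000·(1.037² − 5.170²) − 1000·9.81·(+2.964) = 167800 + (-12830) − (29080) = 125900 Pa.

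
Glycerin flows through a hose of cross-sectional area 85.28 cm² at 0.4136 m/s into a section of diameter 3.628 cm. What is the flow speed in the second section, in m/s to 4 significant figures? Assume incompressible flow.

v₂ = 3.412 m/s

Continuity gives A₁v₁ = A₂v₂, so v₂ = (85.28 cm²)/(10.34 cm²) × 0.4136 m/s = 3.412 m/s.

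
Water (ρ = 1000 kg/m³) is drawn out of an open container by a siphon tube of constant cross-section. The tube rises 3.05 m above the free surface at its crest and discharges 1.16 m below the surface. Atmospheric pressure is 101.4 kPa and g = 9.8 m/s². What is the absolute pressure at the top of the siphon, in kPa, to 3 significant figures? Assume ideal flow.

P_top = 60.1 kPa

Bernoulli surface→outlet gives ½v² = g·h_out, so v = √(2·9.8·1.16) = 4.77 m/s.
The bore is uniform, so the speed at the crest is the same v. Bernoulli surface→crest: P_atm = P_top + ½ρv² + ρg·h_top.
P_top = 101400 − ½·1000·4.77² − 1000·9.8·3.05 = 60100 Pa.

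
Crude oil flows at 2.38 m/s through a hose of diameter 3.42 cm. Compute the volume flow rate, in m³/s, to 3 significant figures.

Q ≈ 0.00219 m³/s

Q = A·v = 0.000919 m² × 2.38 m/s = 0.00219 m³/s.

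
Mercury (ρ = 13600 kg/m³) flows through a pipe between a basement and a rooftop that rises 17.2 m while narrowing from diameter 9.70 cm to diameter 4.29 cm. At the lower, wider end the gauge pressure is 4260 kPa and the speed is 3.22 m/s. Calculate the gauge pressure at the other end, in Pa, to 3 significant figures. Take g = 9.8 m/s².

The volume flow rate is constant, so v₂ = (A₁/A₂)v₁ = (73.9/14.5)·3.22 = 16.5 m/s.
Bernoulli: P₁ + ½ρv₁² + ρg h₁ = P₂ + ½ρv₂² + ρg h₂, so P₂ = P₁ + ½ρ(v₁² − v₂²) − ρg(h₂ − h₁).
P₂ = 4260000 + ½·13600·(3.22² − 16.5²) − 13600·9.8·(+17.2) = 4260000 + (-1770000) − (2290000) = 195000 Pa.

P₂ ≈ 195000 Pa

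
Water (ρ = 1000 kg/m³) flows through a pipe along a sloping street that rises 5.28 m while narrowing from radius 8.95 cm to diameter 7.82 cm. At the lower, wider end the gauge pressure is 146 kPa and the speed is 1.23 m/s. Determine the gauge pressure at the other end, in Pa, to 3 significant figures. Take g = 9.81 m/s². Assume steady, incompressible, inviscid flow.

Continuity gives A₁v₁ = A₂v₂, so v₂ = (252 cm²)/(48.0 cm²) × 1.23 m/s = 6.44 m/s.
Bernoulli: P₁ + ½ρv₁² + ρg h₁ = P₂ + ½ρv₂² + ρg h₂, so P₂ = P₁ + ½ρ(v₁² − v₂²) − ρg(h₂ − h₁).
P₂ = 146000 + ½·1000·(1.23² − 6.44²) − 1000·9.81·(+5.28) = 146000 + (-20000) − (51800) = 74200 Pa.

P₂ ≈ 74200 Pa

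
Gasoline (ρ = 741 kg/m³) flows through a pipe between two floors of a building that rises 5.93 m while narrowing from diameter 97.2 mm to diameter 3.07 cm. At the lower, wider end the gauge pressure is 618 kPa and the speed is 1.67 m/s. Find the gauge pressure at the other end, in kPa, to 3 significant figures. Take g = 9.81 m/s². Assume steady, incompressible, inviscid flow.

By continuity, v₂ = v₁·A₁/A₂ = 1.67·(74.2/7.40) = 16.7 m/s.
Energy conservation along the streamline gives P₂ = P₁ − ½ρ(v₂² − v₁²) − ρg(h₂ − h₁).
P₂ = 618000 + ½·741·(1.67² − 16.7²) − 741·9.81·(+5.93) = 618000 + (-103000) − (43100) = 472000 Pa.

472 kPa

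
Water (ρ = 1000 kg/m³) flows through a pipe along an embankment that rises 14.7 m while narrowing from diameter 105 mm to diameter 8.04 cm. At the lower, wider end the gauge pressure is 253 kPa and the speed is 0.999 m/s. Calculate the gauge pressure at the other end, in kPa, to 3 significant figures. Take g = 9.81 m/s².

P₂ = 108 kPa

Mass conservation (A₁v₁ = A₂v₂) gives v₂ = 0.999 × 86.6/50.8 = 1.70 m/s.
Energy conservation along the streamline gives P₂ = P₁ − ½ρ(v₂² − v₁²) − ρg(h₂ − h₁).
P₂ = 253000 + ½·1000·(0.999² − 1.70²) − 1000·9.81·(+14.7) = 253000 + (-953) − (144000) = 108000 Pa.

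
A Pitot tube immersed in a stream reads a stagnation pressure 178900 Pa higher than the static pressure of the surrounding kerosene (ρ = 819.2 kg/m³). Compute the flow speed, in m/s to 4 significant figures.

Bernoulli between the free stream and the stagnation point: ½ρv² = P_stag − P_static.
v = √(2ΔP/ρ) = √(2·178900/819.2) = 20.90 m/s.

v ≈ 20.90 m/s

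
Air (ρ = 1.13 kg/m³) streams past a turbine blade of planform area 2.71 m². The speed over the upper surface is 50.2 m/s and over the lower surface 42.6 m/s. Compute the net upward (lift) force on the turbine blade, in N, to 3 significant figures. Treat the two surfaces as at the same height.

With equal heights on the two surfaces, Bernoulli gives P_lower − P_upper = ½ρ(v_upper² − v_lower²).
ΔP = ½·1.13·(50.2² − 42.6²) = 398 Pa.
Lift = ΔP · A = 398 × 2.71 = 1080 N.

F ≈ 1080 N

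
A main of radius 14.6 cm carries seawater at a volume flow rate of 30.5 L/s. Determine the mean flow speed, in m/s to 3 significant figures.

Q = 30.5 L/s = 0.0305 m³/s.
v = Q/A = 0.0305 / 0.0670 = 0.455 m/s.

v ≈ 0.455 m/s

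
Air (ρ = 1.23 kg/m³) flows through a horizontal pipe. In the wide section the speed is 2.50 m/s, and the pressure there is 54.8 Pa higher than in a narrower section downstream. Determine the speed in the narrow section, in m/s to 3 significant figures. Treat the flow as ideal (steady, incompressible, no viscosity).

Horizontal Bernoulli: P₁ + ½ρv₁² = P₂ + ½ρv₂², so v₂² = v₁² + 2(P₁ − P₂)/ρ.
v₂ = √(2.50² + 2·54.8/1.23) = √(6.25 + 89.1) = 9.77 m/s.

v₂ ≈ 9.77 m/s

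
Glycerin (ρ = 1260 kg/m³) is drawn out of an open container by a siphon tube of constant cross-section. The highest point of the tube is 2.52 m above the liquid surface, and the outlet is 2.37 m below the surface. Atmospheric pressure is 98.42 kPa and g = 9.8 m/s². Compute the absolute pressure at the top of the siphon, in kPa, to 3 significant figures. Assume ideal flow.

P_top ≈ 38.0 kPa

From the surface to the outlet (both open to atmosphere, surface at rest): v = √(2g·h_out) = √(2·9.8·2.37) = 6.82 m/s.
Continuity keeps v the same throughout the tube; from surface to crest, P_atm + 0 = P_top + ½ρv² + ρg·h_top.
P_top = 98420 − ½·1260·6.82² − 1260·9.8·2.52 = 38000 Pa.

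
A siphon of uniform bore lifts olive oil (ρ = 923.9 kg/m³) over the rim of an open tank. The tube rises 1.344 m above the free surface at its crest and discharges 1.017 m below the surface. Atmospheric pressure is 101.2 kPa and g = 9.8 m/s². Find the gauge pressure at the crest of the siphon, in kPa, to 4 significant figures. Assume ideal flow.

From the surface to the outlet (both open to atmosphere, surface at rest): v = √(2g·h_out) = √(2·9.8·1.017) = 4.465 m/s.
Continuity keeps v the same throughout the tube; from surface to crest, P_atm + 0 = P_top + ½ρv² + ρg·h_top.
P_top = 101200 − ½·923.9·4.465² − 923.9·9.8·1.344 = 79820 Pa. So P_gauge = P_top − P_atm = -21380 Pa.

P_gauge ≈ -21.38 kPa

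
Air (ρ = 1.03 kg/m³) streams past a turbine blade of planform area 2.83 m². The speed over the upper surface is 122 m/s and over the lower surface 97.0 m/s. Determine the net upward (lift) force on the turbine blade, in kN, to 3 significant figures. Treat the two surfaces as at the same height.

With equal heights on the two surfaces, Bernoulli gives P_lower − P_upper = ½ρ(v_upper² − v_lower²).
ΔP = ½·1.03·(122² − 97.0²) = 2820 Pa.
Lift = ΔP · A = 2820 × 2.83 = 7980 N.

F ≈ 7.98 kN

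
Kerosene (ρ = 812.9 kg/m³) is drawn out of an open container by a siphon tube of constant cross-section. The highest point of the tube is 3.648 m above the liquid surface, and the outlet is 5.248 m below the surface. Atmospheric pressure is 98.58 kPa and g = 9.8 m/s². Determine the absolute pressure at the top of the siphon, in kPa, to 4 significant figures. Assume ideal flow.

P_top = 27.71 kPa

Bernoulli surface→outlet gives ½v² = g·h_out, so v = √(2·9.8·5.248) = 10.14 m/s.
The bore is uniform, so the speed at the crest is the same v. Bernoulli surface→crest: P_atm = P_top + ½ρv² + ρg·h_top.
P_top = 98580 − ½·812.9·10.14² − 812.9·9.8·3.648 = 27710 Pa.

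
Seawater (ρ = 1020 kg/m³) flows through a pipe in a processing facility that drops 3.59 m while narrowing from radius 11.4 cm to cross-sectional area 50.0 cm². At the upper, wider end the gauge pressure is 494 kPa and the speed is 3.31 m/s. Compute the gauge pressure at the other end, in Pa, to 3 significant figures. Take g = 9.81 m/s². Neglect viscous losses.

163000 Pa

The volume flow rate is constant, so v₂ = (A₁/A₂)v₁ = (408/50.0)·3.31 = 27.0 m/s.
Applying Bernoulli between the two ends and solving for P₂: P₂ = P₁ + ½ρ(v₁² − v₂²) − ρgΔh.
P₂ = 494000 + ½·1020·(3.31² − 27.0²) − 1020·9.81·(−3.59) = 494000 + (-367000) − (-35900) = 163000 Pa.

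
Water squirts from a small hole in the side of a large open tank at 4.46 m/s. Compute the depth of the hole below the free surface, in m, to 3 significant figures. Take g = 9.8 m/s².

For a small hole in a large open tank, ½v² = gh, giving h = v²/(2g).
h = 4.46²/(2·9.8) = 19.9/19.60 = 1.01 m.

h ≈ 1.01 m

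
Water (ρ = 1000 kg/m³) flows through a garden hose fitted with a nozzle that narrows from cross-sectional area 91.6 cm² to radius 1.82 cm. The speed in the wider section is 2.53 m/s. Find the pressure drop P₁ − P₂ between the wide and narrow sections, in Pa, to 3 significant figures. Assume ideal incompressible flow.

ΔP ≈ 245000 Pa

By continuity, v₂ = v₁·A₁/A₂ = 2.53·(91.6/10.4) = 22.3 m/s.
Along the horizontal streamline, P + ½ρv² is constant.
P₁ − P₂ = ½·1000·(22.3² − 2.53²) = ½·1000·490 = 245000 Pa.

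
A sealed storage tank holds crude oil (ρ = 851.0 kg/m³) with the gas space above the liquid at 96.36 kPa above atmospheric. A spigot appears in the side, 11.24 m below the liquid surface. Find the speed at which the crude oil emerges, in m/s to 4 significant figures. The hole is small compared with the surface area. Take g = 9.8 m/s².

v = 21.14 m/s

Take point 1 at the surface (v₁ ≈ 0) and point 2 at the hole (at atmospheric pressure). Bernoulli: P₁ + ρg h = P_atm + ½ρv₂².
With P₁ − P_atm = 96360 Pa, v₂ = √(2gh + 2ΔP/ρ) = √(2·9.8·11.24 + 2·96360/851.0) = 21.14 m/s.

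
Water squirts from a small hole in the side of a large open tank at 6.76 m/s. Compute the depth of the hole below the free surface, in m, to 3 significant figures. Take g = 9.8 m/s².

Inverting v = √(2gh) gives h = v² / 2g.
h = 6.76²/(2·9.8) = 45.7/19.60 = 2.33 m.

h ≈ 2.33 m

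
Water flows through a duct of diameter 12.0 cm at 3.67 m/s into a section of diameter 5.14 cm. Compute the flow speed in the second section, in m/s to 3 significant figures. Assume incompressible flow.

20.0 m/s

Mass conservation (A₁v₁ = A₂v₂) gives v₂ = 3.67 × 113/20.7 = 20.0 m/s.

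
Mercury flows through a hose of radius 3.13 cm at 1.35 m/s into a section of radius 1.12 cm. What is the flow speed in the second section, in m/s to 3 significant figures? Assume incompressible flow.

Continuity gives A₁v₁ = A₂v₂, so v₂ = (30.8 cm²)/(3.94 cm²) × 1.35 m/s = 10.5 m/s.

10.5 m/s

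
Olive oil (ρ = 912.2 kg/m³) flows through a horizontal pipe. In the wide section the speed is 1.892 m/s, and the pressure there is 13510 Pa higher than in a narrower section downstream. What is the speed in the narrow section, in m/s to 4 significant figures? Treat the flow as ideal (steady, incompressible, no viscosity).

v₂ = 5.762 m/s

Horizontal Bernoulli: P₁ + ½ρv₁² = P₂ + ½ρv₂², so v₂² = v₁² + 2(P₁ − P₂)/ρ.
v₂ = √(1.892² + 2·13510/912.2) = √(3.580 + 29.62) = 5.762 m/s.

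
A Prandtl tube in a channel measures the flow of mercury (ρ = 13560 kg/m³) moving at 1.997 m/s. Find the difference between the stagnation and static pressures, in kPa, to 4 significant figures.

At the stagnation point the flow is brought to rest, so Bernoulli gives P_stag − P_static = ½ρv².
ΔP = ½·13560·1.997² = 27040 Pa.

ΔP = 27.04 kPa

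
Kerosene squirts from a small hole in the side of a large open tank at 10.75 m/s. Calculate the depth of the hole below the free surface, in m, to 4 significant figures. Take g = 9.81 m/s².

For a small hole in a large open tank, ½v² = gh, giving h = v²/(2g).
h = 10.75²/(2·9.81) = 115.6/19.62 = 5.890 m.

5.890 m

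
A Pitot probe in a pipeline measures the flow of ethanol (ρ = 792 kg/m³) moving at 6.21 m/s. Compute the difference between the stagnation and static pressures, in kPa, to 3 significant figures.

At the stagnation point the flow is brought to rest, so Bernoulli gives P_stag − P_static = ½ρv².
ΔP = ½·792·6.21² = 15300 Pa.

ΔP = 15.3 kPa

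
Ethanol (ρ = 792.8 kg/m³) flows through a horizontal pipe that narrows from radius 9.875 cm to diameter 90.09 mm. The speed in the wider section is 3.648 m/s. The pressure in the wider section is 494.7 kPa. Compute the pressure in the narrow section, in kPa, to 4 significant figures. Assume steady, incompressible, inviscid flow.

P₂ = 378.1 kPa

Mass conservation (A₁v₁ = A₂v₂) gives v₂ = 3.648 × 306.4/63.74 = 17.53 m/s.
Bernoulli (h₁ = h₂): P₁ − P₂ = ½ρ(v₂² − v₁²).
P₂ = P₁ − ½ρ(v₂² − v₁²) = 494700 − ½·792.8·(17.53² − 3.648²) = 494700 − 116600 = 378100 Pa.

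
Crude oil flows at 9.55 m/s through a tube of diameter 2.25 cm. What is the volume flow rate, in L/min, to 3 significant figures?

Q = 228 L/min

Q = A·v = 0.000398 m² × 9.55 m/s = 0.00380 m³/s.
Converting: 0.00380 m³/s × 60000 = 228 L/min.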